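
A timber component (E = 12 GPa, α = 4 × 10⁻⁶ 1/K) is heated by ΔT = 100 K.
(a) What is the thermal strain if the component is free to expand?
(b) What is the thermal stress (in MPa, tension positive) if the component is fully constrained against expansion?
(a) Free thermal strain ε_th = α·ΔT = (4 × 10⁻⁶) × 100 = 0.0004
(b) Fully constrained, the expansion is suppressed, so σ = -E·α·ΔT. Convert E = 12 GPa = 1.2 × 10¹⁰ Pa.
  σ = -(1.2 × 10¹⁰) × (4 × 10⁻⁶) × 100 = -4.8 × 10⁶ Pa = -4.8 MPa (compressive)
Final answer: (a) ε_th = 0.0004, (b) σ = -4.8 MPa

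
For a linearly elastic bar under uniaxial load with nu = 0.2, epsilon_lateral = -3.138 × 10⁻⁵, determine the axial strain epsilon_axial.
Model: a linearly elastic bar under uniaxial load, so epsilon_lateral = -nu·epsilon_axial.
Solve for epsilon_axial: epsilon_axial = -epsilon_lateral / nu.
Substitute:
  epsilon_axial = -(-3.138 × 10⁻⁵) / 0.2
  epsilon_axial = 0.0001569
Final answer: epsilon_axial = 0.0001569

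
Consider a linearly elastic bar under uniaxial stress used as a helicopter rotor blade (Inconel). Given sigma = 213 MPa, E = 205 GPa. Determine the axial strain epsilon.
Model: a linearly elastic bar under uniaxial stress, so epsilon = sigma / E.
Convert to SI units:
  sigma = 213 MPa = 2.13 × 10⁸ Pa
  E = 205 GPa = 2.05 × 10¹¹ Pa
Substitute:
  epsilon = (2.13 × 10⁸) / (2.05 × 10¹¹)
  epsilon = 0.001039
Final answer: epsilon = 0.001039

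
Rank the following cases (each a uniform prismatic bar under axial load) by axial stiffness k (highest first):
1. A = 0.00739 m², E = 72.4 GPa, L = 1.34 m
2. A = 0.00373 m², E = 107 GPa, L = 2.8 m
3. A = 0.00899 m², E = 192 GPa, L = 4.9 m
Model: a uniform prismatic bar under axial load, so k = (A·E) / L (SI units).
  Case 1: k = (0.00739 × (7.24 × 10¹⁰)) / 1.34 = 3.993 × 10⁸ N/m = 399.3 MN/m
  Case 2: k = (0.00373 × (1.07 × 10¹¹)) / 2.8 = 1.425 × 10⁸ N/m = 142.5 MN/m
  Case 3: k = (0.00899 × (1.92 × 10¹¹)) / 4.9 = 3.523 × 10⁸ N/m = 352.3 MN/m
Ordering: 399.3 MN/m (case 1) > 352.3 MN/m (case 3) > 142.5 MN/m (case 2)
Final answer: 1, 3, 2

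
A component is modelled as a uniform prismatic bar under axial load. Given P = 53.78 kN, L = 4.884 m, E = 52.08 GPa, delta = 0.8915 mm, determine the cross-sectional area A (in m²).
Model: a uniform prismatic bar under axial load, so delta = (P·L) / (A·E).
Solve for A: A = (P·L) / (delta·E).
Convert to SI units:
  P = 53.78 kN = 53780 N
  E = 52.08 GPa = 5.208 × 10¹⁰ Pa
  delta = 0.8915 mm = 0.0008915 m
Substitute:
  A = (53780 × 4.884) / (0.0008915 × (5.208 × 10¹⁰))
  A = 0.005657 m²
Final answer: A = 0.005657 m²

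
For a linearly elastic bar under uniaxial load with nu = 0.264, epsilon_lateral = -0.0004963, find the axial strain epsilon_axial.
Model: a linearly elastic bar under uniaxial load, so epsilon_lateral = -nu·epsilon_axial.
Solve for epsilon_axial: epsilon_axial = -epsilon_lateral / nu.
Substitute:
  epsilon_axial = -(-0.0004963) / 0.264
  epsilon_axial = 0.00188
Final answer: epsilon_axial = 0.00188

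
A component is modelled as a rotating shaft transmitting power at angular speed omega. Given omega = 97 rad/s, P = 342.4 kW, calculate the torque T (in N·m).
Model: a rotating shaft transmitting power at angular speed omega, so P = T·omega.
Solve for T: T = P / omega.
Convert to SI units:
  P = 342.4 kW = 342400 W
Substitute:
  T = 342400 / 97
  T = 3530 N·m
Final answer: T = 3530 N·m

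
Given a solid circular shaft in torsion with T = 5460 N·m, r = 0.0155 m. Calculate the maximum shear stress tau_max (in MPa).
Model: a solid circular shaft in torsion, so tau_max = (2·T) / (π·r^3).
Substitute:
  tau_max = (2 × 5460) / (π × 0.0155^3)
  tau_max = 9.334 × 10⁸ Pa
Convert: tau_max = 9.334 × 10⁸ Pa = 933.4 MPa
Final answer: tau_max = 933.4 MPa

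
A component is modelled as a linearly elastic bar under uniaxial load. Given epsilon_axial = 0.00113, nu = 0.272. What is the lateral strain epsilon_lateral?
Model: a linearly elastic bar under uniaxial load, so epsilon_lateral = -nu·epsilon_axial.
Substitute:
  epsilon_lateral = -(0.272 × 0.00113)
  epsilon_lateral = -0.0003074
Final answer: epsilon_lateral = -0.0003074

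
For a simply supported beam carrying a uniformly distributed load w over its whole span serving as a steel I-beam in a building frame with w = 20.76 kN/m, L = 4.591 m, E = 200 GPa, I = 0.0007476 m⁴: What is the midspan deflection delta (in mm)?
Model: a simply supported beam carrying a uniformly distributed load w over its whole span, so delta = (5·w·L^4) / (384·E·I).
Convert to SI units:
  w = 20.76 kN/m = 20760 N/m
  E = 200 GPa = 2 × 10¹¹ Pa
Substitute:
  delta = (5 × 20760 × 4.591^4) / (384 × (2 × 10¹¹) × 0.0007476)
  delta = 0.0008031 m
Convert: delta = 0.0008031 m = 0.8031 mm
Final answer: delta = 0.8031 mm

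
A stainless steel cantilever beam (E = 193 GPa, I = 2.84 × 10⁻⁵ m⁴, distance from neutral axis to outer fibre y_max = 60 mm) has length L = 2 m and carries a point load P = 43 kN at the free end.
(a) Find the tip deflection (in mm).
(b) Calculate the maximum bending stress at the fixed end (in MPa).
(a) Tip deflection of a cantilever with an end point load: δ = P·L^3 / (3·E·I). Convert P = 43 kN = 43000 N, E = 193 GPa = 1.93 × 10¹¹ Pa.
  δ = (43000 × 2^3) / (3 × (1.93 × 10¹¹) × (2.84 × 10⁻⁵)) = 0.02092 m = 20.92 mm
(b) Maximum bending moment at the fixed end: M = P·L = 43000 × 2 = 86000 N·m. Convert y_max = 60 mm = 0.06 m.
  σ = M·y_max / I = (86000 × 0.06) / (2.84 × 10⁻⁵) = 1.817 × 10⁸ Pa = 181.7 MPa
Final answer: (a) δ = 20.92 mm, (b) σ = 181.7 MPa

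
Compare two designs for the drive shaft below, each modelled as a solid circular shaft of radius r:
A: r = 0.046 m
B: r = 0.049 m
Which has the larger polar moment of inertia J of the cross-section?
Model: a solid circular shaft of radius r, so J = (π·r^4) / 2 (SI units).
  A: J = (π × 0.046^4) / 2 = 7.033 × 10⁻⁶ m⁴
  B: J = (π × 0.049^4) / 2 = 9.055 × 10⁻⁶ m⁴
9.055 × 10⁻⁶ m⁴ > 7.033 × 10⁻⁶ m⁴, so B is larger.
Final answer: B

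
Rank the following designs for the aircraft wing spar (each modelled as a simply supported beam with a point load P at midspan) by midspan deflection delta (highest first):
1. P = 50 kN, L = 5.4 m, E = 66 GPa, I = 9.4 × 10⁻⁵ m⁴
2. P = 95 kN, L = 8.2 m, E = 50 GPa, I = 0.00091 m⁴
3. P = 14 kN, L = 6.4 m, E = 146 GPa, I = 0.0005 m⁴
Model: a simply supported beam with a point load P at midspan, so delta = (P·L^3) / (48·E·I) (SI units).
  Case 1: delta = (50000 × 5.4^3) / (48 × (6.6 × 10¹⁰) × (9.4 × 10⁻⁵)) = 0.02644 m = 26.44 mm
  Case 2: delta = (95000 × 8.2^3) / (48 × (5 × 10¹⁰) × 0.00091) = 0.02398 m = 23.98 mm
  Case 3: delta = (14000 × 6.4^3) / (48 × (1.46 × 10¹¹) × 0.0005) = 0.001047 m = 1.047 mm
Ordering: 26.44 mm (case 1) > 23.98 mm (case 2) > 1.047 mm (case 3)
Final answer: 1, 2, 3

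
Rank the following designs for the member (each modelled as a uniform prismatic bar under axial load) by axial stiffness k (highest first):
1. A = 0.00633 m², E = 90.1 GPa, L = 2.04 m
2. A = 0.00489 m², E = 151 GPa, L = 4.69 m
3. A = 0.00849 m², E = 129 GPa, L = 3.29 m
Model: a uniform prismatic bar under axial load, so k = (A·E) / L (SI units).
  Case 1: k = (0.00633 × (9.01 × 10¹⁰)) / 2.04 = 2.796 × 10⁸ N/m = 279.6 MN/m
  Case 2: k = (0.00489 × (1.51 × 10¹¹)) / 4.69 = 1.574 × 10⁸ N/m = 157.4 MN/m
  Case 3: k = (0.00849 × (1.29 × 10¹¹)) / 3.29 = 3.329 × 10⁸ N/m = 332.9 MN/m
Ordering: 332.9 MN/m (case 3) > 279.6 MN/m (case 1) > 157.4 MN/m (case 2)
Final answer: 3, 1, 2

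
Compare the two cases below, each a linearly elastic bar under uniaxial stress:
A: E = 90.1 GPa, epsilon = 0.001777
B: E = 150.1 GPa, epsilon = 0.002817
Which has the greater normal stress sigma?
Model: a linearly elastic bar under uniaxial stress, so sigma = E·epsilon (SI units).
  A: sigma = (9.01 × 10¹⁰) × 0.001777 = 1.601 × 10⁸ Pa = 160.1 MPa
  B: sigma = (1.501 × 10¹¹) × 0.002817 = 4.228 × 10⁸ Pa = 422.8 MPa
422.8 MPa > 160.1 MPa, so B is larger.
Final answer: B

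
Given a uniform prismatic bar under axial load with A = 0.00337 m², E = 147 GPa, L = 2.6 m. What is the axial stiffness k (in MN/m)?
Model: a uniform prismatic bar under axial load, so k = (A·E) / L.
Convert to SI units:
  E = 147 GPa = 1.47 × 10¹¹ Pa
Substitute:
  k = (0.00337 × (1.47 × 10¹¹)) / 2.6
  k = 1.905 × 10⁸ N/m
Convert: k = 1.905 × 10⁸ N/m = 190.5 MN/m
Final answer: k = 190.5 MN/m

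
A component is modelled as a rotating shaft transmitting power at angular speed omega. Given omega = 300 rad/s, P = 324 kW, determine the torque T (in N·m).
Model: a rotating shaft transmitting power at angular speed omega, so P = T·omega.
Solve for T: T = P / omega.
Convert to SI units:
  P = 324 kW = 324000 W
Substitute:
  T = 324000 / 300
  T = 1080 N·m
Final answer: T = 1080 N·m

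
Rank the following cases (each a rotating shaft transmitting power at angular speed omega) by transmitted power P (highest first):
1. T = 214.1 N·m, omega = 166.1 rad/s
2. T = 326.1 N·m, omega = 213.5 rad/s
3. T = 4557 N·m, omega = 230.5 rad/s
Model: a rotating shaft transmitting power at angular speed omega, so P = T·omega (SI units).
  Case 1: P = 214.1 × 166.1 = 35560 W = 35.56 kW
  Case 2: P = 326.1 × 213.5 = 69620 W = 69.62 kW
  Case 3: P = 4557 × 230.5 = 1.05 × 10⁶ W = 1050 kW
Ordering: 1050 kW (case 3) > 69.62 kW (case 2) > 35.56 kW (case 1)
Final answer: 3, 2, 1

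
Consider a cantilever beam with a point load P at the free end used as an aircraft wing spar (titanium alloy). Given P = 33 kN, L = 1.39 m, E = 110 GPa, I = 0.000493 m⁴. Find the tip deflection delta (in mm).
Model: a cantilever beam with a point load P at the free end, so delta = (P·L^3) / (3·E·I).
Convert to SI units:
  P = 33 kN = 33000 N
  E = 110 GPa = 1.1 × 10¹¹ Pa
Substitute:
  delta = (33000 × 1.39^3) / (3 × (1.1 × 10¹¹) × 0.000493)
  delta = 0.0005448 m
Convert: delta = 0.0005448 m = 0.5448 mm
Final answer: delta = 0.5448 mm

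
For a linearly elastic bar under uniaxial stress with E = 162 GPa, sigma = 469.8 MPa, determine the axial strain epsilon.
Model: a linearly elastic bar under uniaxial stress, so sigma = E·epsilon.
Solve for epsilon: epsilon = sigma / E.
Convert to SI units:
  E = 162 GPa = 1.62 × 10¹¹ Pa
  sigma = 469.8 MPa = 4.698 × 10⁸ Pa
Substitute:
  epsilon = (4.698 × 10⁸) / (1.62 × 10¹¹)
  epsilon = 0.0029
Final answer: epsilon = 0.0029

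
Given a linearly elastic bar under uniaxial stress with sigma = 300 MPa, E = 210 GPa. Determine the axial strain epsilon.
Model: a linearly elastic bar under uniaxial stress, so epsilon = sigma / E.
Convert to SI units:
  sigma = 300 MPa = 3 × 10⁸ Pa
  E = 210 GPa = 2.1 × 10¹¹ Pa
Substitute:
  epsilon = (3 × 10⁸) / (2.1 × 10¹¹)
  epsilon = 0.001429
Final answer: epsilon = 0.001429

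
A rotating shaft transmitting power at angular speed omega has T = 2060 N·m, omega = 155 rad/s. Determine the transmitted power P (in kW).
Model: a rotating shaft transmitting power at angular speed omega, so P = T·omega.
Substitute:
  P = 2060 × 155
  P = 319300 W
Convert: P = 319300 W = 319.3 kW
Final answer: P = 319.3 kW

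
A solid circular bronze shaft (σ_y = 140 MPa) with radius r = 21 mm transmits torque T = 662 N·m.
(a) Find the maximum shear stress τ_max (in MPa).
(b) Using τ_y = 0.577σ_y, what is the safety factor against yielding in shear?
(a) For a solid circular shaft, τ_max = T·r/J with J = π·r^4/2, i.e. τ_max = 2·T / (π·r^3). Convert r = 21 mm = 0.021 m.
  τ_max = (2 × 662) / (π × 0.021^3) = 4.551 × 10⁷ Pa = 45.51 MPa
(b) τ_y = 0.577 × 140 = 80.78 MPa
  SF = τ_y/τ_max = 80.78 / 45.51 = 1.775
Final answer: (a) τ_max = 45.51 MPa, (b) SF = 1.775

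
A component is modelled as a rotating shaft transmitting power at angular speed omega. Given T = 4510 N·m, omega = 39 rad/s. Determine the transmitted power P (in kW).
Model: a rotating shaft transmitting power at angular speed omega, so P = T·omega.
Substitute:
  P = 4510 × 39
  P = 175900 W
Convert: P = 175900 W = 175.9 kW
Final answer: P = 175.9 kW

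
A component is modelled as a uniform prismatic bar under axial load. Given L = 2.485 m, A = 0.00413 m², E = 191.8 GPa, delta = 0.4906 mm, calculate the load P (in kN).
Model: a uniform prismatic bar under axial load, so delta = (P·L) / (A·E).
Solve for P: P = (delta·A·E) / L.
Convert to SI units:
  E = 191.8 GPa = 1.918 × 10¹¹ Pa
  delta = 0.4906 mm = 0.0004906 m
Substitute:
  P = (0.0004906 × 0.00413 × (1.918 × 10¹¹)) / 2.485
  P = 156400 N
Convert: P = 156400 N = 156.4 kN
Final answer: P = 156.4 kN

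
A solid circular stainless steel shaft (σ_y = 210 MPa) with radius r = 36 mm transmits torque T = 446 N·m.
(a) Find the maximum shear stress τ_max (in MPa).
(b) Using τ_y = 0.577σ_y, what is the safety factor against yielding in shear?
(a) For a solid circular shaft, τ_max = T·r/J with J = π·r^4/2, i.e. τ_max = 2·T / (π·r^3). Convert r = 36 mm = 0.036 m.
  τ_max = (2 × 446) / (π × 0.036^3) = 6.086 × 10⁶ Pa = 6.086 MPa
(b) τ_y = 0.577 × 210 = 121.17 MPa
  SF = τ_y/τ_max = 121.17 / 6.086 = 19.91
Final answer: (a) τ_max = 6.086 MPa, (b) SF = 19.91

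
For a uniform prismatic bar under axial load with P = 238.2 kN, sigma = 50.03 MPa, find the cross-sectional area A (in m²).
Model: a uniform prismatic bar under axial load, so sigma = P / A.
Solve for A: A = P / sigma.
Convert to SI units:
  P = 238.2 kN = 238200 N
  sigma = 50.03 MPa = 5.003 × 10⁷ Pa
Substitute:
  A = 238200 / (5.003 × 10⁷)
  A = 0.004761 m²
Final answer: A = 0.004761 m²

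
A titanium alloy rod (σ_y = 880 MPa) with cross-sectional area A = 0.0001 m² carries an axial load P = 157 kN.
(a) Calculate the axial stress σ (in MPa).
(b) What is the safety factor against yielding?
(a) Axial stress σ = P/A. Convert P = 157 kN = 157000 N.
  σ = 157000 / 0.0001 = 1.57 × 10⁹ Pa = 1570 MPa
(b) Safety factor SF = σ_y/σ = 880 / 1570 = 0.5605
Final answer: (a) σ = 1570 MPa, (b) SF = 0.5605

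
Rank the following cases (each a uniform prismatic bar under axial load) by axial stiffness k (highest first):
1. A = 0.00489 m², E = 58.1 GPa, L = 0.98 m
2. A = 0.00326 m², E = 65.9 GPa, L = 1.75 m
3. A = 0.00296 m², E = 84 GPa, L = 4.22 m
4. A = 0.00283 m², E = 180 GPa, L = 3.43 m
Model: a uniform prismatic bar under axial load, so k = (A·E) / L (SI units).
  Case 1: k = (0.00489 × (5.81 × 10¹⁰)) / 0.98 = 2.899 × 10⁸ N/m = 289.9 MN/m
  Case 2: k = (0.00326 × (6.59 × 10¹⁰)) / 1.75 = 1.228 × 10⁸ N/m = 122.8 MN/m
  Case 3: k = (0.00296 × (8.4 × 10¹⁰)) / 4.22 = 5.892 × 10⁷ N/m = 58.92 MN/m
  Case 4: k = (0.00283 × (1.8 × 10¹¹)) / 3.43 = 1.485 × 10⁸ N/m = 148.5 MN/m
Ordering: 289.9 MN/m (case 1) > 148.5 MN/m (case 4) > 122.8 MN/m (case 2) > 58.92 MN/m (case 3)
Final answer: 1, 4, 2, 3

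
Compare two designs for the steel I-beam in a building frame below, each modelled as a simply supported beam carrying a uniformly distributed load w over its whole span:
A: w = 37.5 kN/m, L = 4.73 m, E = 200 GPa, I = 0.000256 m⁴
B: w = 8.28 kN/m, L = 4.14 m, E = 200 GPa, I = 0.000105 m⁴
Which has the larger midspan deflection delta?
Model: a simply supported beam carrying a uniformly distributed load w over its whole span, so delta = (5·w·L^4) / (384·E·I) (SI units).
  A: delta = (5 × 37500 × 4.73^4) / (384 × (2 × 10¹¹) × 0.000256) = 0.004774 m = 4.774 mm
  B: delta = (5 × 8280 × 4.14^4) / (384 × (2 × 10¹¹) × 0.000105) = 0.001508 m = 1.508 mm
4.774 mm > 1.508 mm, so A is larger.
Final answer: A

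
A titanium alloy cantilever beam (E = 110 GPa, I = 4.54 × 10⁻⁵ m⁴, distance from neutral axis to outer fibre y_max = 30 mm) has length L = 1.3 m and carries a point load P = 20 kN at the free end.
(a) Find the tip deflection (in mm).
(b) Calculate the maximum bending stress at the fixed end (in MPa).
(a) Tip deflection of a cantilever with an end point load: δ = P·L^3 / (3·E·I). Convert P = 20 kN = 20000 N, E = 110 GPa = 1.1 × 10¹¹ Pa.
  δ = (20000 × 1.3^3) / (3 × (1.1 × 10¹¹) × (4.54 × 10⁻⁵)) = 0.002933 m = 2.933 mm
(b) Maximum bending moment at the fixed end: M = P·L = 20000 × 1.3 = 26000 N·m. Convert y_max = 30 mm = 0.03 m.
  σ = M·y_max / I = (26000 × 0.03) / (4.54 × 10⁻⁵) = 1.718 × 10⁷ Pa = 17.18 MPa
Final answer: (a) δ = 2.933 mm, (b) σ = 17.18 MPa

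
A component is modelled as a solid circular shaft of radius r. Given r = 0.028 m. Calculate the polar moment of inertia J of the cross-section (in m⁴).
Model: a solid circular shaft of radius r, so J = (π·r^4) / 2.
Substitute:
  J = (π × 0.028^4) / 2
  J = 9.655 × 10⁻⁷ m⁴
Final answer: J = 9.655 × 10⁻⁷ m⁴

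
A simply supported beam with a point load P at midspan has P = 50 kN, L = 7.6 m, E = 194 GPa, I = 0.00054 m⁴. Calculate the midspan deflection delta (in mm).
Model: a simply supported beam with a point load P at midspan, so delta = (P·L^3) / (48·E·I).
Convert to SI units:
  P = 50 kN = 50000 N
  E = 194 GPa = 1.94 × 10¹¹ Pa
Substitute:
  delta = (50000 × 7.6^3) / (48 × (1.94 × 10¹¹) × 0.00054)
  delta = 0.004365 m
Convert: delta = 0.004365 m = 4.365 mm
Final answer: delta = 4.365 mm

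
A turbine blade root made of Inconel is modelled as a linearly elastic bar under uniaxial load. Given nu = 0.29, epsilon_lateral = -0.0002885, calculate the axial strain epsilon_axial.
Model: a linearly elastic bar under uniaxial load, so epsilon_lateral = -nu·epsilon_axial.
Solve for epsilon_axial: epsilon_axial = -epsilon_lateral / nu.
Substitute:
  epsilon_axial = -(-0.0002885) / 0.29
  epsilon_axial = 0.0009948
Final answer: epsilon_axial = 0.0009948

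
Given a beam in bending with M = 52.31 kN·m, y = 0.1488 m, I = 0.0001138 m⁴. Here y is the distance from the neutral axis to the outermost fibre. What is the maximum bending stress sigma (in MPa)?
Model: a beam in bending, so sigma = (M·y) / I.
Convert to SI units:
  M = 52.31 kN·m = 52310 N·m
Substitute:
  sigma = (52310 × 0.1488) / 0.0001138
  sigma = 6.84 × 10⁷ Pa
Convert: sigma = 6.84 × 10⁷ Pa = 68.4 MPa
Final answer: sigma = 68.4 MPa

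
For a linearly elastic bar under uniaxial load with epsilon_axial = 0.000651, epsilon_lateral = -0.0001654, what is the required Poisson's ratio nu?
Model: a linearly elastic bar under uniaxial load, so epsilon_lateral = -nu·epsilon_axial.
Solve for nu: nu = -epsilon_lateral / epsilon_axial.
Substitute:
  nu = -(-0.0001654) / 0.000651
  nu = 0.2541
Final answer: nu = 0.2541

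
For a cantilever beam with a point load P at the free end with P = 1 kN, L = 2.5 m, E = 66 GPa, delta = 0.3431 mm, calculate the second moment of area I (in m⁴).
Model: a cantilever beam with a point load P at the free end, so delta = (P·L^3) / (3·E·I).
Solve for I: I = (P·L^3) / (3·delta·E).
Convert to SI units:
  P = 1 kN = 1000 N
  E = 66 GPa = 6.6 × 10¹⁰ Pa
  delta = 0.3431 mm = 0.0003431 m
Substitute:
  I = (1000 × 2.5^3) / (3 × 0.0003431 × (6.6 × 10¹⁰))
  I = 0.00023 m⁴
Final answer: I = 0.00023 m⁴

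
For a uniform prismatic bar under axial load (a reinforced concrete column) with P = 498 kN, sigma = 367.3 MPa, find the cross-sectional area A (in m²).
Model: a uniform prismatic bar under axial load, so sigma = P / A.
Solve for A: A = P / sigma.
Convert to SI units:
  P = 498 kN = 498000 N
  sigma = 367.3 MPa = 3.673 × 10⁸ Pa
Substitute:
  A = 498000 / (3.673 × 10⁸)
  A = 0.001356 m²
Final answer: A = 0.001356 m²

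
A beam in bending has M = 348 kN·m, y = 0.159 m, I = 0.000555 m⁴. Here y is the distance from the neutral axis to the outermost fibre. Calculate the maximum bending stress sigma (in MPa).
Model: a beam in bending, so sigma = (M·y) / I.
Convert to SI units:
  M = 348 kN·m = 348000 N·m
Substitute:
  sigma = (348000 × 0.159) / 0.000555
  sigma = 9.97 × 10⁷ Pa
Convert: sigma = 9.97 × 10⁷ Pa = 99.7 MPa
Final answer: sigma = 99.7 MPa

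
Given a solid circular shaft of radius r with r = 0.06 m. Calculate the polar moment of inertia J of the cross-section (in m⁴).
Model: a solid circular shaft of radius r, so J = (π·r^4) / 2.
Substitute:
  J = (π × 0.06^4) / 2
  J = 2.036 × 10⁻⁵ m⁴
Final answer: J = 2.036 × 10⁻⁵ m⁴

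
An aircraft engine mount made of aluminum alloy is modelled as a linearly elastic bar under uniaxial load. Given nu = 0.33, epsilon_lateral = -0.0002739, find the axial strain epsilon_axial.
Model: a linearly elastic bar under uniaxial load, so epsilon_lateral = -nu·epsilon_axial.
Solve for epsilon_axial: epsilon_axial = -epsilon_lateral / nu.
Substitute:
  epsilon_axial = -(-0.0002739) / 0.33
  epsilon_axial = 0.00083
Final answer: epsilon_axial = 0.00083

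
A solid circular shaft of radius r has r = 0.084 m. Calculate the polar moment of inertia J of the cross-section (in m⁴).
Model: a solid circular shaft of radius r, so J = (π·r^4) / 2.
Substitute:
  J = (π × 0.084^4) / 2
  J = 7.821 × 10⁻⁵ m⁴
Final answer: J = 7.821 × 10⁻⁵ m⁴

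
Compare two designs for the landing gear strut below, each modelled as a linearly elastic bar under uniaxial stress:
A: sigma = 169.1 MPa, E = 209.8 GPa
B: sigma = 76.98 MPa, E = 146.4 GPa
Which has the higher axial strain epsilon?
Model: a linearly elastic bar under uniaxial stress, so epsilon = sigma / E (SI units).
  A: epsilon = (1.691 × 10⁸) / (2.098 × 10¹¹) = 0.000806
  B: epsilon = (7.698 × 10⁷) / (1.464 × 10¹¹) = 0.0005258
0.000806 > 0.0005258, so A is larger.
Final answer: A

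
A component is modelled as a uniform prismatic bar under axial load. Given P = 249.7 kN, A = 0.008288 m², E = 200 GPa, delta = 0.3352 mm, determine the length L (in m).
Model: a uniform prismatic bar under axial load, so delta = (P·L) / (A·E).
Solve for L: L = (delta·A·E) / P.
Convert to SI units:
  P = 249.7 kN = 249700 N
  E = 200 GPa = 2 × 10¹¹ Pa
  delta = 0.3352 mm = 0.0003352 m
Substitute:
  L = (0.0003352 × 0.008288 × (2 × 10¹¹)) / 249700
  L = 2.225 m
Final answer: L = 2.225 m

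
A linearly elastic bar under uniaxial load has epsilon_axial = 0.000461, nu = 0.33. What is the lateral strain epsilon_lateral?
Model: a linearly elastic bar under uniaxial load, so epsilon_lateral = -nu·epsilon_axial.
Substitute:
  epsilon_lateral = -(0.33 × 0.000461)
  epsilon_lateral = -0.0001521
Final answer: epsilon_lateral = -0.0001521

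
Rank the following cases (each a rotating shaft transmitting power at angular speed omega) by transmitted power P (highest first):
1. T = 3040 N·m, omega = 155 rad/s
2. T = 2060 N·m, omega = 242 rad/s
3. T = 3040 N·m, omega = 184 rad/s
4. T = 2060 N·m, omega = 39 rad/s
Model: a rotating shaft transmitting power at angular speed omega, so P = T·omega (SI units).
  Case 1: P = 3040 × 155 = 471200 W = 471.2 kW
  Case 2: P = 2060 × 242 = 498500 W = 498.5 kW
  Case 3: P = 3040 × 184 = 559400 W = 559.4 kW
  Case 4: P = 2060 × 39 = 80340 W = 80.34 kW
Ordering: 559.4 kW (case 3) > 498.5 kW (case 2) > 471.2 kW (case 1) > 80.34 kW (case 4)
Final answer: 3, 2, 1, 4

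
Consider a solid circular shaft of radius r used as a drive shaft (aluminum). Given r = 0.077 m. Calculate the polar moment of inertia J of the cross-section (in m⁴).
Model: a solid circular shaft of radius r, so J = (π·r^4) / 2.
Substitute:
  J = (π × 0.077^4) / 2
  J = 5.522 × 10⁻⁵ m⁴
Final answer: J = 5.522 × 10⁻⁵ m⁴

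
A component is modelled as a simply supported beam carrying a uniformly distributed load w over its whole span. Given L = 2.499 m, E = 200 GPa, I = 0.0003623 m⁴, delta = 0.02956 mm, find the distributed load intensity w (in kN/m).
Model: a simply supported beam carrying a uniformly distributed load w over its whole span, so delta = (5·w·L^4) / (384·E·I).
Solve for w: w = (384·delta·E·I) / (5·L^4).
Convert to SI units:
  E = 200 GPa = 2 × 10¹¹ Pa
  delta = 0.02956 mm = 2.956 × 10⁻⁵ m
Substitute:
  w = (384 × (2.956 × 10⁻⁵) × (2 × 10¹¹) × 0.0003623) / (5 × 2.499^4)
  w = 4218 N/m
Convert: w = 4218 N/m = 4.218 kN/m
Final answer: w = 4.218 kN/m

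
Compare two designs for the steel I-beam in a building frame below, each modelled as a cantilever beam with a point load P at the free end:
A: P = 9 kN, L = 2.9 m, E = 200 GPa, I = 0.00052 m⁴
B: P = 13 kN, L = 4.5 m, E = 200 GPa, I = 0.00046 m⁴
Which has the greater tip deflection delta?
Model: a cantilever beam with a point load P at the free end, so delta = (P·L^3) / (3·E·I) (SI units).
  A: delta = (9000 × 2.9^3) / (3 × (2 × 10¹¹) × 0.00052) = 0.0007035 m = 0.7035 mm
  B: delta = (13000 × 4.5^3) / (3 × (2 × 10¹¹) × 0.00046) = 0.004292 m = 4.292 mm
4.292 mm > 0.7035 mm, so B is larger.
Final answer: B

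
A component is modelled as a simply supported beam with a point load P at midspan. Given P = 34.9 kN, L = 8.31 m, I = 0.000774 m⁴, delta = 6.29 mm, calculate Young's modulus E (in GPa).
Model: a simply supported beam with a point load P at midspan, so delta = (P·L^3) / (48·E·I).
Solve for E: E = (P·L^3) / (48·delta·I).
Convert to SI units:
  P = 34.9 kN = 34900 N
  delta = 6.29 mm = 0.00629 m
Substitute:
  E = (34900 × 8.31^3) / (48 × 0.00629 × 0.000774)
  E = 8.57 × 10¹⁰ Pa
Convert: E = 8.57 × 10¹⁰ Pa = 85.7 GPa
Final answer: E = 85.7 GPa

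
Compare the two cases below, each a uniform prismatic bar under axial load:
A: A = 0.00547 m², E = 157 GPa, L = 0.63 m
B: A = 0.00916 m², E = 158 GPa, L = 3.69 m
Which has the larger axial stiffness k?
Model: a uniform prismatic bar under axial load, so k = (A·E) / L (SI units).
  A: k = (0.00547 × (1.57 × 10¹¹)) / 0.63 = 1.363 × 10⁹ N/m = 1363 MN/m
  B: k = (0.00916 × (1.58 × 10¹¹)) / 3.69 = 3.922 × 10⁸ N/m = 392.2 MN/m
1363 MN/m > 392.2 MN/m, so A is larger.
Final answer: A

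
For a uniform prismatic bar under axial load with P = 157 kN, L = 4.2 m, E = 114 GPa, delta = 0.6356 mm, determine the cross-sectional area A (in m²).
Model: a uniform prismatic bar under axial load, so delta = (P·L) / (A·E).
Solve for A: A = (P·L) / (delta·E).
Convert to SI units:
  P = 157 kN = 157000 N
  E = 114 GPa = 1.14 × 10¹¹ Pa
  delta = 0.6356 mm = 0.0006356 m
Substitute:
  A = (157000 × 4.2) / (0.0006356 × (1.14 × 10¹¹))
  A = 0.0091 m²
Final answer: A = 0.0091 m²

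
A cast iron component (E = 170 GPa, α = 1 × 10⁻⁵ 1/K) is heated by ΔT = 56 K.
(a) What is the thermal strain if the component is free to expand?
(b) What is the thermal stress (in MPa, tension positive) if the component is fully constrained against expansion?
(a) Free thermal strain ε_th = α·ΔT = (1 × 10⁻⁵) × 56 = 0.00056
(b) Fully constrained, the expansion is suppressed, so σ = -E·α·ΔT. Convert E = 170 GPa = 1.7 × 10¹¹ Pa.
  σ = -(1.7 × 10¹¹) × (1 × 10⁻⁵) × 56 = -9.52 × 10⁷ Pa = -95.2 MPa (compressive)
Final answer: (a) ε_th = 0.00056, (b) σ = -95.2 MPa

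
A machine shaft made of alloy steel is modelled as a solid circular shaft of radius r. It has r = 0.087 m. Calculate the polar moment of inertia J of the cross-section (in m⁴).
Model: a solid circular shaft of radius r, so J = (π·r^4) / 2.
Substitute:
  J = (π × 0.087^4) / 2
  J = 8.999 × 10⁻⁵ m⁴
Final answer: J = 8.999 × 10⁻⁵ m⁴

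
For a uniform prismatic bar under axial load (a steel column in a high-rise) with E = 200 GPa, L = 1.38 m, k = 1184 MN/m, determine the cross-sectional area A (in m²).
Model: a uniform prismatic bar under axial load, so k = (A·E) / L.
Solve for A: A = (k·L) / E.
Convert to SI units:
  E = 200 GPa = 2 × 10¹¹ Pa
  k = 1184 MN/m = 1.184 × 10⁹ N/m
Substitute:
  A = ((1.184 × 10⁹) × 1.38) / (2 × 10¹¹)
  A = 0.00817 m²
Final answer: A = 0.00817 m²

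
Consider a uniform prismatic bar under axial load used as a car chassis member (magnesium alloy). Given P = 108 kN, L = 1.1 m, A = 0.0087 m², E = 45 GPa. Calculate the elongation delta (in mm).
Model: a uniform prismatic bar under axial load, so delta = (P·L) / (A·E).
Convert to SI units:
  P = 108 kN = 108000 N
  E = 45 GPa = 4.5 × 10¹⁰ Pa
Substitute:
  delta = (108000 × 1.1) / (0.0087 × (4.5 × 10¹⁰))
  delta = 0.0003034 m
Convert: delta = 0.0003034 m = 0.3034 mm
Final answer: delta = 0.3034 mm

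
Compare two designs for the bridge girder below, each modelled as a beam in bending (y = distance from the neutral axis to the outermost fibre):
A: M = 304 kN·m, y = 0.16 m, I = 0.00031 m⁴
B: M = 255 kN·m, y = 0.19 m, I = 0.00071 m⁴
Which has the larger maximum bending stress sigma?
Model: a beam in bending (y = distance from the neutral axis to the outermost fibre), so sigma = (M·y) / I (SI units).
  A: sigma = (304000 × 0.16) / 0.00031 = 1.569 × 10⁸ Pa = 156.9 MPa
  B: sigma = (255000 × 0.19) / 0.00071 = 6.824 × 10⁷ Pa = 68.24 MPa
156.9 MPa > 68.24 MPa, so A is larger.
Final answer: A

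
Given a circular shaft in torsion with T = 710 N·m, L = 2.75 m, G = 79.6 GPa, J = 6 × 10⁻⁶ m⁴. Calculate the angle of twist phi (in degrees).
Model: a circular shaft in torsion, so phi = (T·L) / (G·J).
Convert to SI units:
  G = 79.6 GPa = 7.96 × 10¹⁰ Pa
Substitute:
  phi = (710 × 2.75) / ((7.96 × 10¹⁰) × (6 × 10⁻⁶))
  phi = 0.004088 rad
Convert to degrees: phi = 0.004088 × 180/π = 0.2342°
Final answer: phi = 0.2342°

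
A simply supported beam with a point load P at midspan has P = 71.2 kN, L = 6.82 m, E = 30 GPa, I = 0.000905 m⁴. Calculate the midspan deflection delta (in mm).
Model: a simply supported beam with a point load P at midspan, so delta = (P·L^3) / (48·E·I).
Convert to SI units:
  P = 71.2 kN = 71200 N
  E = 30 GPa = 3 × 10¹⁰ Pa
Substitute:
  delta = (71200 × 6.82^3) / (48 × (3 × 10¹⁰) × 0.000905)
  delta = 0.01733 m
Convert: delta = 0.01733 m = 17.33 mm
Final answer: delta = 17.33 mm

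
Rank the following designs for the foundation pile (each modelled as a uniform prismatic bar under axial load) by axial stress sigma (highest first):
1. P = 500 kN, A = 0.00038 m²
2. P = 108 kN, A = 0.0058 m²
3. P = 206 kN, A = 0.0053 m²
Model: a uniform prismatic bar under axial load, so sigma = P / A (SI units).
  Case 1: sigma = 500000 / 0.00038 = 1.316 × 10⁹ Pa = 1316 MPa
  Case 2: sigma = 108000 / 0.0058 = 1.862 × 10⁷ Pa = 18.62 MPa
  Case 3: sigma = 206000 / 0.0053 = 3.887 × 10⁷ Pa = 38.87 MPa
Ordering: 1316 MPa (case 1) > 38.87 MPa (case 3) > 18.62 MPa (case 2)
Final answer: 1, 3, 2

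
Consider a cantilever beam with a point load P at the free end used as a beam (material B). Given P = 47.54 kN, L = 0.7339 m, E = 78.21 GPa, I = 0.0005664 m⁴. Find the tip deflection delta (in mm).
Model: a cantilever beam with a point load P at the free end, so delta = (P·L^3) / (3·E·I).
Convert to SI units:
  P = 47.54 kN = 47540 N
  E = 78.21 GPa = 7.821 × 10¹⁰ Pa
Substitute:
  delta = (47540 × 0.7339^3) / (3 × (7.821 × 10¹⁰) × 0.0005664)
  delta = 0.0001414 m
Convert: delta = 0.0001414 m = 0.1414 mm
Final answer: delta = 0.1414 mm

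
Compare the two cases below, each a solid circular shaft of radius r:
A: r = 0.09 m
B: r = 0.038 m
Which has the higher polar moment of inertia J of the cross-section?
Model: a solid circular shaft of radius r, so J = (π·r^4) / 2 (SI units).
  A: J = (π × 0.09^4) / 2 = 0.0001031 m⁴
  B: J = (π × 0.038^4) / 2 = 3.275 × 10⁻⁶ m⁴
0.0001031 m⁴ > 3.275 × 10⁻⁶ m⁴, so A is larger.
Final answer: A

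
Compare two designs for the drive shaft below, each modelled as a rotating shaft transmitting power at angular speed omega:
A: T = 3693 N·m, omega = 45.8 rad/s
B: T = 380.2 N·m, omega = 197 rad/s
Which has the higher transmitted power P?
Model: a rotating shaft transmitting power at angular speed omega, so P = T·omega (SI units).
  A: P = 3693 × 45.8 = 169100 W = 169.1 kW
  B: P = 380.2 × 197 = 74900 W = 74.9 kW
169.1 kW > 74.9 kW, so A is larger.
Final answer: A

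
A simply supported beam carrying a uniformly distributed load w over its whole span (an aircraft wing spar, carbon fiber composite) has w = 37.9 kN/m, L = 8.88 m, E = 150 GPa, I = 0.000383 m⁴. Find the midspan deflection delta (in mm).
Model: a simply supported beam carrying a uniformly distributed load w over its whole span, so delta = (5·w·L^4) / (384·E·I).
Convert to SI units:
  w = 37.9 kN/m = 37900 N/m
  E = 150 GPa = 1.5 × 10¹¹ Pa
Substitute:
  delta = (5 × 37900 × 8.88^4) / (384 × (1.5 × 10¹¹) × 0.000383)
  delta = 0.05341 m
Convert: delta = 0.05341 m = 53.41 mm
Final answer: delta = 53.41 mm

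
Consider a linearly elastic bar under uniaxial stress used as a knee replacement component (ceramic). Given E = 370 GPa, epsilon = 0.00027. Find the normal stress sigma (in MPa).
Model: a linearly elastic bar under uniaxial stress, so sigma = E·epsilon.
Convert to SI units:
  E = 370 GPa = 3.7 × 10¹¹ Pa
Substitute:
  sigma = (3.7 × 10¹¹) × 0.00027
  sigma = 9.99 × 10⁷ Pa
Convert: sigma = 9.99 × 10⁷ Pa = 99.9 MPa
Final answer: sigma = 99.9 MPa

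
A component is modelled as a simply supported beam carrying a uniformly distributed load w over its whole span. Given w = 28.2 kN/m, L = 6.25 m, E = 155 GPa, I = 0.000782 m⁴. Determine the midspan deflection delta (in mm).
Model: a simply supported beam carrying a uniformly distributed load w over its whole span, so delta = (5·w·L^4) / (384·E·I).
Convert to SI units:
  w = 28.2 kN/m = 28200 N/m
  E = 155 GPa = 1.55 × 10¹¹ Pa
Substitute:
  delta = (5 × 28200 × 6.25^4) / (384 × (1.55 × 10¹¹) × 0.000782)
  delta = 0.004622 m
Convert: delta = 0.004622 m = 4.622 mm
Final answer: delta = 4.622 mm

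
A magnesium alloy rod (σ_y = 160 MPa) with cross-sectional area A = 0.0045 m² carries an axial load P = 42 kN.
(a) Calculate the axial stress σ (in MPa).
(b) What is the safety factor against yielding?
(a) Axial stress σ = P/A. Convert P = 42 kN = 42000 N.
  σ = 42000 / 0.0045 = 9.333 × 10⁶ Pa = 9.333 MPa
(b) Safety factor SF = σ_y/σ = 160 / 9.333 = 17.14
Final answer: (a) σ = 9.333 MPa, (b) SF = 17.14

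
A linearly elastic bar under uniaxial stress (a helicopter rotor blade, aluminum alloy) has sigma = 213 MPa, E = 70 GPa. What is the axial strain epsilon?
Model: a linearly elastic bar under uniaxial stress, so epsilon = sigma / E.
Convert to SI units:
  sigma = 213 MPa = 2.13 × 10⁸ Pa
  E = 70 GPa = 7 × 10¹⁰ Pa
Substitute:
  epsilon = (2.13 × 10⁸) / (7 × 10¹⁰)
  epsilon = 0.003043
Final answer: epsilon = 0.003043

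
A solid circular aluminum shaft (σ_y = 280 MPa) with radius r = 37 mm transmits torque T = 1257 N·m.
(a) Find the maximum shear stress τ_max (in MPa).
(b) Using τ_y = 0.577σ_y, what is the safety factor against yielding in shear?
(a) For a solid circular shaft, τ_max = T·r/J with J = π·r^4/2, i.e. τ_max = 2·T / (π·r^3). Convert r = 37 mm = 0.037 m.
  τ_max = (2 × 1257) / (π × 0.037^3) = 1.58 × 10⁷ Pa = 15.8 MPa
(b) τ_y = 0.577 × 280 = 161.56 MPa
  SF = τ_y/τ_max = 161.56 / 15.8 = 10.23
Final answer: (a) τ_max = 15.8 MPa, (b) SF = 10.23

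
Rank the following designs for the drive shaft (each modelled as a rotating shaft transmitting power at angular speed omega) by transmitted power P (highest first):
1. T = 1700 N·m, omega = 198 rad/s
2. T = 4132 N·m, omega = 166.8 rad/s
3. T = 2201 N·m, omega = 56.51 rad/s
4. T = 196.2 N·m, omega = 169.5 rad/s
Model: a rotating shaft transmitting power at angular speed omega, so P = T·omega (SI units).
  Case 1: P = 1700 × 198 = 336600 W = 336.6 kW
  Case 2: P = 4132 × 166.8 = 689200 W = 689.2 kW
  Case 3: P = 2201 × 56.51 = 124400 W = 124.4 kW
  Case 4: P = 196.2 × 169.5 = 33260 W = 33.26 kW
Ordering: 689.2 kW (case 2) > 336.6 kW (case 1) > 124.4 kW (case 3) > 33.26 kW (case 4)
Final answer: 2, 1, 3, 4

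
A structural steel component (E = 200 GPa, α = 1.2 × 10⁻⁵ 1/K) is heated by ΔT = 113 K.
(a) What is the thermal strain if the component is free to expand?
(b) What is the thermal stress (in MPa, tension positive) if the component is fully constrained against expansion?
(a) Free thermal strain ε_th = α·ΔT = (1.2 × 10⁻⁵) × 113 = 0.001356
(b) Fully constrained, the expansion is suppressed, so σ = -E·α·ΔT. Convert E = 200 GPa = 2 × 10¹¹ Pa.
  σ = -(2 × 10¹¹) × (1.2 × 10⁻⁵) × 113 = -2.712 × 10⁸ Pa = -271.2 MPa (compressive)
Final answer: (a) ε_th = 0.001356, (b) σ = -271.2 MPa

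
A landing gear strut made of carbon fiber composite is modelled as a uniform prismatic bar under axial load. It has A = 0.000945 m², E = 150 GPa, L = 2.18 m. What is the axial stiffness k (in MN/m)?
Model: a uniform prismatic bar under axial load, so k = (A·E) / L.
Convert to SI units:
  E = 150 GPa = 1.5 × 10¹¹ Pa
Substitute:
  k = (0.000945 × (1.5 × 10¹¹)) / 2.18
  k = 6.502 × 10⁷ N/m
Convert: k = 6.502 × 10⁷ N/m = 65.02 MN/m
Final answer: k = 65.02 MN/m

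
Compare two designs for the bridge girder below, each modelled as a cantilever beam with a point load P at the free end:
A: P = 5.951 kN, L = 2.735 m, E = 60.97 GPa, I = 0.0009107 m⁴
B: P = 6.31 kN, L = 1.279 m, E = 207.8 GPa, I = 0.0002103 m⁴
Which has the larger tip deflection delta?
Model: a cantilever beam with a point load P at the free end, so delta = (P·L^3) / (3·E·I) (SI units).
  A: delta = (5951 × 2.735^3) / (3 × (6.097 × 10¹⁰) × 0.0009107) = 0.0007309 m = 0.7309 mm
  B: delta = (6310 × 1.279^3) / (3 × (2.078 × 10¹¹) × 0.0002103) = 0.0001007 m = 0.1007 mm
0.7309 mm > 0.1007 mm, so A is larger.
Final answer: A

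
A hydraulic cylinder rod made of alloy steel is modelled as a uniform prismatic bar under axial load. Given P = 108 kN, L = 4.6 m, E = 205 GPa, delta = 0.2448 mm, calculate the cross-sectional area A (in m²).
Model: a uniform prismatic bar under axial load, so delta = (P·L) / (A·E).
Solve for A: A = (P·L) / (delta·E).
Convert to SI units:
  P = 108 kN = 108000 N
  E = 205 GPa = 2.05 × 10¹¹ Pa
  delta = 0.2448 mm = 0.0002448 m
Substitute:
  A = (108000 × 4.6) / (0.0002448 × (2.05 × 10¹¹))
  A = 0.0099 m²
Final answer: A = 0.0099 m²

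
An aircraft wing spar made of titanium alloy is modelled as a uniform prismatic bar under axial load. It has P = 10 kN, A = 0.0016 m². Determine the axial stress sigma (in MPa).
Model: a uniform prismatic bar under axial load, so sigma = P / A.
Convert to SI units:
  P = 10 kN = 10000 N
Substitute:
  sigma = 10000 / 0.0016
  sigma = 6.25 × 10⁶ Pa
Convert: sigma = 6.25 × 10⁶ Pa = 6.25 MPa
Final answer: sigma = 6.25 MPa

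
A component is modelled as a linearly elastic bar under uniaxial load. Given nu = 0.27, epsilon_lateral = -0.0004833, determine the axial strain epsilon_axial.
Model: a linearly elastic bar under uniaxial load, so epsilon_lateral = -nu·epsilon_axial.
Solve for epsilon_axial: epsilon_axial = -epsilon_lateral / nu.
Substitute:
  epsilon_axial = -(-0.0004833) / 0.27
  epsilon_axial = 0.00179
Final answer: epsilon_axial = 0.00179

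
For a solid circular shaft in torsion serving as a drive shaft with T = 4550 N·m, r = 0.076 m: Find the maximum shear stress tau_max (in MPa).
Model: a solid circular shaft in torsion, so tau_max = (2·T) / (π·r^3).
Substitute:
  tau_max = (2 × 4550) / (π × 0.076^3)
  tau_max = 6.599 × 10⁶ Pa
Convert: tau_max = 6.599 × 10⁶ Pa = 6.599 MPa
Final answer: tau_max = 6.599 MPa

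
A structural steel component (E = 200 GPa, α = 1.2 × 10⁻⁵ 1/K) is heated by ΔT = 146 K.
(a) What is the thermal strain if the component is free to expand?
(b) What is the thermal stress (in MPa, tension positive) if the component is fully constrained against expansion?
(a) Free thermal strain ε_th = α·ΔT = (1.2 × 10⁻⁵) × 146 = 0.001752
(b) Fully constrained, the expansion is suppressed, so σ = -E·α·ΔT. Convert E = 200 GPa = 2 × 10¹¹ Pa.
  σ = -(2 × 10¹¹) × (1.2 × 10⁻⁵) × 146 = -3.504 × 10⁸ Pa = -350.4 MPa (compressive)
Final answer: (a) ε_th = 0.001752, (b) σ = -350.4 MPa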